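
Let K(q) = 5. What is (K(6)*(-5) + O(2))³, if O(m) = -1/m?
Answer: -132651/8 ≈ -16581.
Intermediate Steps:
(K(6)*(-5) + O(2))³ = (5*(-5) - 1/2)³ = (-25 - 1*½)³ = (-25 - ½)³ = (-51/2)³ = -132651/8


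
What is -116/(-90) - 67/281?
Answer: 13283/12645 ≈ 1.0505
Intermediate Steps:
-116/(-90) - 67/281 = -116*(-1/90) - 67*1/281 = 58/45 - 67/281 = 13283/12645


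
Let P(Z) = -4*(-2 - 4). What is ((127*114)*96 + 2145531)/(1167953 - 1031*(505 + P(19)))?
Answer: 1178473/207518 ≈ 5.6789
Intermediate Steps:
P(Z) = 24 (P(Z) = -4*(-6) = 24)
((127*114)*96 + 2145531)/(1167953 - 1031*(505 + P(19))) = ((127*114)*96 + 2145531)/(1167953 - 1031*(505 + 24)) = (14478*96 + 2145531)/(1167953 - 1031*529) = (1389888 + 2145531)/(1167953 - 545399) = 3535419/622554 = 3535419*(1/622554) = 1178473/207518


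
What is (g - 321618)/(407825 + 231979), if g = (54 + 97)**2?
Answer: -298817/639804 ≈ -0.46704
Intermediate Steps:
g = 22801 (g = 151**2 = 22801)
(g - 321618)/(407825 + 231979) = (22801 - 321618)/(407825 + 231979) = -298817/639804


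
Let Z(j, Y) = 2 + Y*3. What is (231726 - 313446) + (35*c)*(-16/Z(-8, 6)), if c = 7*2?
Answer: -82112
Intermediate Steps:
Z(j, Y) = 2 + 3*Y
c = 14
(231726 - 313446) + (35*c)*(-16/Z(-8, 6)) = (231726 - 313446) + (35*14)*(-16/(2 + 3*6)) = -81720 + 490*(-16/(2 + 18)) = -81720 + 490*(-16/20) = -81720 + 490*(-16*1/20) = -81720 + 490*(-⅘) = -81720 - 392 = -82112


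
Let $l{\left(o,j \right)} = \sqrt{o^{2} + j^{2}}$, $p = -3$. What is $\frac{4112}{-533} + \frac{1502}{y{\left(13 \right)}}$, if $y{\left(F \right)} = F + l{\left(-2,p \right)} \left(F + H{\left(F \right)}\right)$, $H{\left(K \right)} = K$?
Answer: $- \frac{271294}{27183} + \frac{3004 \sqrt{13}}{663} \approx 6.3562$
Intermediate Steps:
$l{\left(o,j \right)} = \sqrt{j^{2} + o^{2}}$
$y{\left(F \right)} = F + 2 F \sqrt{13}$ ($y{\left(F \right)} = F + \sqrt{\left(-3\right)^{2} + \left(-2\right)^{2}} \left(F + F\right) = F + \sqrt{9 + 4} \cdot 2 F = F + \sqrt{13} \cdot 2 F = F + 2 F \sqrt{13}$)
$\frac{4112}{-533} + \frac{1502}{y{\left(13 \right)}} = \frac{4112}{-533} + \frac{1502}{13 \left(1 + 2 \sqrt{13}\right)} = 4112 \left(- \frac{1}{533}\right) + \frac{1502}{13 + 26 \sqrt{13}} = - \frac{4112}{533} + \frac{1502}{13 + 26 \sqrt{13}}$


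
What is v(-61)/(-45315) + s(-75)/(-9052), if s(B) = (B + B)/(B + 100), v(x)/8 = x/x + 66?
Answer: -2289991/205095690 ≈ -0.011165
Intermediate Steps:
v(x) = 536 (v(x) = 8*(x/x + 66) = 8*(1 + 66) = 8*67 = 536)
s(B) = 2*B/(100 + B) (s(B) = (2*B)/(100 + B) = 2*B/(100 + B))
v(-61)/(-45315) + s(-75)/(-9052) = 536/(-45315) + (2*(-75)/(100 - 75))/(-9052) = 536*(-1/45315) + (2*(-75)/25)*(-1/9052) = -536/45315 + (2*(-75)*(1/25))*(-1/9052) = -536/45315 - 6*(-1/9052) = -536/45315 + 3/4526 = -2289991/205095690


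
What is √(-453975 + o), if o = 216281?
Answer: I*√237694 ≈ 487.54*I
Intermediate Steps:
√(-453975 + o) = √(-453975 + 216281) = √(-237694) = I*√237694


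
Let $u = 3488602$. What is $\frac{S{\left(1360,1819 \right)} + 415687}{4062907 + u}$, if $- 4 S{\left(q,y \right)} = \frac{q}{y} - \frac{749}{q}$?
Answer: $\frac{241963060303}{4395582358720} \approx 0.055047$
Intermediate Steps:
$S{\left(q,y \right)} = \frac{749}{4 q} - \frac{q}{4 y}$ ($S{\left(q,y \right)} = - \frac{\frac{q}{y} - \frac{749}{q}}{4} = - \frac{- \frac{749}{q} + \frac{q}{y}}{4} = \frac{749}{4 q} - \frac{q}{4 y}$)
$\frac{S{\left(1360,1819 \right)} + 415687}{4062907 + u} = \frac{\left(\frac{749}{4 \cdot 1360} - \frac{340}{1819}\right) + 415687}{4062907 + 3488602} = \frac{\left(\frac{749}{4} \cdot \frac{1}{1360} - 340 \cdot \frac{1}{1819}\right) + 415687}{7551509} = \left(\left(\frac{749}{5440} - \frac{20}{107}\right) + 415687\right) \frac{1}{7551509} = \left(- \frac{28657}{582080} + 415687\right) \frac{1}{7551509} = \frac{241963060303}{582080} \cdot \frac{1}{7551509} = \frac{241963060303}{4395582358720}$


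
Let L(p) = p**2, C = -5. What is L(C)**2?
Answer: 625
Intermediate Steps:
L(C)**2 = ((-5)**2)**2 = 25**2 = 625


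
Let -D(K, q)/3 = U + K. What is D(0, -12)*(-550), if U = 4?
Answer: 6600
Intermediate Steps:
D(K, q) = -12 - 3*K (D(K, q) = -3*(4 + K) = -12 - 3*K)
D(0, -12)*(-550) = (-12 - 3*0)*(-550) = (-12 + 0)*(-550) = -12*(-550) = 6600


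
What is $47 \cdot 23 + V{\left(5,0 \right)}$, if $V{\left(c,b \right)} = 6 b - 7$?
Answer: $1074$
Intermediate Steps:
$V{\left(c,b \right)} = -7 + 6 b$
$47 \cdot 23 + V{\left(5,0 \right)} = 47 \cdot 23 + \left(-7 + 6 \cdot 0\right) = 1081 + \left(-7 + 0\right) = 1081 - 7 = 1074$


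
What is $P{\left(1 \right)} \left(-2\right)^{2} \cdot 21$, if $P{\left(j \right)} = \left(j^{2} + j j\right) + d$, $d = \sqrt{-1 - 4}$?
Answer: $168 + 84 i \sqrt{5} \approx 168.0 + 187.83 i$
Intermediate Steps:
$d = i \sqrt{5}$ ($d = \sqrt{-5} = i \sqrt{5} \approx 2.2361 i$)
$P{\left(j \right)} = 2 j^{2} + i \sqrt{5}$ ($P{\left(j \right)} = \left(j^{2} + j j\right) + i \sqrt{5} = \left(j^{2} + j^{2}\right) + i \sqrt{5} = 2 j^{2} + i \sqrt{5}$)
$P{\left(1 \right)} \left(-2\right)^{2} \cdot 21 = \left(2 \cdot 1^{2} + i \sqrt{5}\right) \left(-2\right)^{2} \cdot 21 = \left(2 \cdot 1 + i \sqrt{5}\right) 4 \cdot 21 = \left(2 + i \sqrt{5}\right) 4 \cdot 21 = \left(8 + 4 i \sqrt{5}\right) 21 = 168 + 84 i \sqrt{5}$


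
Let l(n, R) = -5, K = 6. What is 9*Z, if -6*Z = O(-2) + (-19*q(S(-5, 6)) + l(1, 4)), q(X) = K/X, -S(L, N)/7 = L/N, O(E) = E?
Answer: 2787/70 ≈ 39.814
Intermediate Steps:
S(L, N) = -7*L/N
q(X) = 6/X
Z = 929/210 (Z = -(-2 + (-114/((-7*(-5)/6)) - 5))/6 = -(-2 + (-114/((-7*(-5)*⅙)) - 5))/6 = -(-2 + (-114/35/6 - 5))/6 = -(-2 + (-114*6/35 - 5))/6 = -(-2 + (-19*36/35 - 5))/6 = -(-2 + (-684/35 - 5))/6 = -(-2 - 859/35)/6 = -⅙*(-929/35) = 929/210 ≈ 4.4238)
9*Z = 9*(929/210) = 2787/70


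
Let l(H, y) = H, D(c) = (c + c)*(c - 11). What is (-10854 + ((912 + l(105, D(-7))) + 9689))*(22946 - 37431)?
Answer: 2143780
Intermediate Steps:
D(c) = 2*c*(-11 + c) (D(c) = (2*c)*(-11 + c) = 2*c*(-11 + c))
(-10854 + ((912 + l(105, D(-7))) + 9689))*(22946 - 37431) = (-10854 + ((912 + 105) + 9689))*(22946 - 37431) = (-10854 + (1017 + 9689))*(-14485) = (-10854 + 10706)*(-14485) = -148*(-14485) = 2143780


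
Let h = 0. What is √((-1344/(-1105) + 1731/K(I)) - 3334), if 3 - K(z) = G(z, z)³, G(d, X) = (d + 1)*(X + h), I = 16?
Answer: I*√2636725835303357265949/889465109 ≈ 57.73*I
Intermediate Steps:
G(d, X) = X*(1 + d) (G(d, X) = (d + 1)*(X + 0) = (1 + d)*X = X*(1 + d))
K(z) = 3 - z³*(1 + z)³ (K(z) = 3 - (z*(1 + z))³ = 3 - z³*(1 + z)³)
√((-1344/(-1105) + 1731/K(I)) - 3334) = √((-1344/(-1105) + 1731/(3 - 1*16³*(1 + 16)³)) - 3334) = √((-1344*(-1/1105) + 1731/(3 - 1*4096*17³)) - 3334) = √((1344/1105 + 1731/(3 - 1*4096*4913)) - 3334) = √((1344/1105 + 1731/(3 - 20123648)) - 3334) = √((1344/1105 + 1731/(-20123645)) - 3334) = √((1344/1105 + 1731*(-1/20123645)) - 3334) = √((1344/1105 - 1731/20123645) - 3334) = √(1081770645/889465109 - 3334) = √(-2964394902761/889465109) = I*√2636725835303357265949/889465109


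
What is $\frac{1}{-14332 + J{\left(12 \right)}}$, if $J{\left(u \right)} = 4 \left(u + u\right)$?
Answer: $- \frac{1}{14236} \approx -7.0244 \cdot 10^{-5}$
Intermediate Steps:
$J{\left(u \right)} = 8 u$ ($J{\left(u \right)} = 4 \cdot 2 u = 8 u$)
$\frac{1}{-14332 + J{\left(12 \right)}} = \frac{1}{-14332 + 8 \cdot 12} = \frac{1}{-14332 + 96} = \frac{1}{-14236} = - \frac{1}{14236}$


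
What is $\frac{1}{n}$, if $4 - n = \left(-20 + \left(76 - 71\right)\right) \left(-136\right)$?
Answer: $- \frac{1}{2036} \approx -0.00049116$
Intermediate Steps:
$n = -2036$ ($n = 4 - \left(-20 + \left(76 - 71\right)\right) \left(-136\right) = 4 - \left(-20 + 5\right) \left(-136\right) = 4 - \left(-15\right) \left(-136\right) = 4 - 2040 = -2036$)
$\frac{1}{n} = \frac{1}{-2036} = - \frac{1}{2036}$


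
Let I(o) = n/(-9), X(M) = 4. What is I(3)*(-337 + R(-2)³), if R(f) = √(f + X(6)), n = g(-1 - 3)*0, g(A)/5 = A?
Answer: 0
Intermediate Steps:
g(A) = 5*A
n = 0 (n = (5*(-1 - 3))*0 = (5*(-4))*0 = -20*0 = 0)
R(f) = √(4 + f) (R(f) = √(f + 4) = √(4 + f))
I(o) = 0 (I(o) = 0/(-9) = 0*(-⅑) = 0)
I(3)*(-337 + R(-2)³) = 0*(-337 + (√(4 - 2))³) = 0*(-337 + (√2)³) = 0*(-337 + 2*√2) = 0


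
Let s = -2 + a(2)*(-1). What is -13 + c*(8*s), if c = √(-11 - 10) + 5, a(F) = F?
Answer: -173 - 32*I*√21 ≈ -173.0 - 146.64*I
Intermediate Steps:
s = -4 (s = -2 + 2*(-1) = -2 - 2 = -4)
c = 5 + I*√21 (c = √(-21) + 5 = I*√21 + 5 = 5 + I*√21 ≈ 5.0 + 4.5826*I)
-13 + c*(8*s) = -13 + (5 + I*√21)*(8*(-4)) = -13 + (5 + I*√21)*(-32) = -13 + (-160 - 32*I*√21) = -173 - 32*I*√21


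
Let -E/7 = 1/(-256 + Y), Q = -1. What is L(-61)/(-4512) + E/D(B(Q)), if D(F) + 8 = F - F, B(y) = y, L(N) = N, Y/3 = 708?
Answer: 14737/1053552 ≈ 0.013988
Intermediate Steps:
Y = 2124 (Y = 3*708 = 2124)
E = -7/1868 (E = -7/(-256 + 2124) = -7/1868 ≈ -0.0037473)
D(F) = -8 (D(F) = -8 + (F - F) = -8 + 0 = -8)
L(-61)/(-4512) + E/D(B(Q)) = -61/(-4512) - 7/1868/(-8) = -61*(-1/4512) - 7/1868*(-⅛) = 61/4512 + 7/14944 = 14737/1053552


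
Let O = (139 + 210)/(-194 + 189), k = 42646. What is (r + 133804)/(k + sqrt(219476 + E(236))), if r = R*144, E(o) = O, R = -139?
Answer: 24263015240/9092309549 - 113788*sqrt(5485155)/9092309549 ≈ 2.6392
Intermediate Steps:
O = -349/5 (O = 349/(-5) = 349*(-1/5) = -349/5 ≈ -69.800)
E(o) = -349/5
r = -20016 (r = -139*144 = -20016)
(r + 133804)/(k + sqrt(219476 + E(236))) = (-20016 + 133804)/(42646 + sqrt(219476 - 349/5)) = 113788/(42646 + sqrt(1097031/5)) = 113788/(42646 + sqrt(5485155)/5)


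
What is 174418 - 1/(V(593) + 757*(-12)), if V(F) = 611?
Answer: 1477843715/8473 ≈ 1.7442e+5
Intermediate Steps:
174418 - 1/(V(593) + 757*(-12)) = 174418 - 1/(611 + 757*(-12)) = 174418 - 1/(611 - 9084) = 174418 - 1/(-8473) = 174418 - 1*(-1/8473) = 174418 + 1/8473 = 1477843715/8473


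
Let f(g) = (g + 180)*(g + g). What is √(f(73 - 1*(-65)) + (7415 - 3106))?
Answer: √92077 ≈ 303.44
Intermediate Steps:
f(g) = 2*g*(180 + g) (f(g) = (180 + g)*(2*g) = 2*g*(180 + g))
√(f(73 - 1*(-65)) + (7415 - 3106)) = √(2*(73 - 1*(-65))*(180 + (73 - 1*(-65))) + (7415 - 3106)) = √(2*(73 + 65)*(180 + (73 + 65)) + 4309) = √(2*138*(180 + 138) + 4309) = √(2*138*318 + 4309) = √(87768 + 4309) = √92077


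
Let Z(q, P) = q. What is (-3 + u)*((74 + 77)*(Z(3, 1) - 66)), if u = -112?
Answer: 1093995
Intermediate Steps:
(-3 + u)*((74 + 77)*(Z(3, 1) - 66)) = (-3 - 112)*((74 + 77)*(3 - 66)) = -17365*(-63) = -115*(-9513) = 1093995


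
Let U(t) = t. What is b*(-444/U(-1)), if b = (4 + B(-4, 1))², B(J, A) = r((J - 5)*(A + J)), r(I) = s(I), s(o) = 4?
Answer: 28416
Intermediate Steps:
r(I) = 4
B(J, A) = 4
b = 64 (b = (4 + 4)² = 8² = 64)
b*(-444/U(-1)) = 64*(-444/(-1)) = 64*(-444*(-1)) = 64*444 = 28416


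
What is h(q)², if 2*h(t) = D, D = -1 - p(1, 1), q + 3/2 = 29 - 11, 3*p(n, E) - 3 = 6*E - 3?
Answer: 9/4 ≈ 2.2500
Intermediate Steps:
p(n, E) = 2*E (p(n, E) = 1 + (6*E - 3)/3 = 1 + (-3 + 6*E)/3 = 1 + (-1 + 2*E) = 2*E)
q = 33/2 (q = -3/2 + (29 - 11) = -3/2 + 18 = 33/2 ≈ 16.500)
D = -3 (D = -1 - 2 = -3)
h(t) = -3/2 (h(t) = (½)*(-3) = -3/2)
h(q)² = (-3/2)² = 9/4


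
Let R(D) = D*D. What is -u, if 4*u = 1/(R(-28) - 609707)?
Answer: 1/2435692 ≈ 4.1056e-7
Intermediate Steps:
R(D) = D²
u = -1/2435692 (u = 1/(4*((-28)² - 609707)) = 1/(4*(784 - 609707)) = (¼)/(-608923) = (¼)*(-1/608923) = -1/2435692 ≈ -4.1056e-7)
-u = -1*(-1/2435692) = 1/2435692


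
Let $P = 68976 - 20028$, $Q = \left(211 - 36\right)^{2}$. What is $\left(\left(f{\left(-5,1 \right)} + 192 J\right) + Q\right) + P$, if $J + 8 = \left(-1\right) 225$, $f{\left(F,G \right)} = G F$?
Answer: $34832$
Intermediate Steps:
$f{\left(F,G \right)} = F G$
$Q = 30625$ ($Q = 175^{2} = 30625$)
$J = -233$ ($J = -8 - 225 = -233$)
$P = 48948$
$\left(\left(f{\left(-5,1 \right)} + 192 J\right) + Q\right) + P = \left(\left(\left(-5\right) 1 + 192 \left(-233\right)\right) + 30625\right) + 48948 = \left(\left(-5 - 44736\right) + 30625\right) + 48948 = \left(-44741 + 30625\right) + 48948 = -14116 + 48948 = 34832$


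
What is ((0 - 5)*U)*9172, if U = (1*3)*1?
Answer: -137580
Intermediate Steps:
U = 3 (U = 3*1 = 3)
((0 - 5)*U)*9172 = ((0 - 5)*3)*9172 = -5*3*9172 = -15*9172 = -137580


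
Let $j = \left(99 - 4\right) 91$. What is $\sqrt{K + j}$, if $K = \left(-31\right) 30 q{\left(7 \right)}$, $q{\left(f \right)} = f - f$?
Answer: $\sqrt{8645} \approx 92.979$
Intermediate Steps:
$q{\left(f \right)} = 0$
$j = 8645$ ($j = 95 \cdot 91 = 8645$)
$K = 0$ ($K = \left(-31\right) 30 \cdot 0 = \left(-930\right) 0 = 0$)
$\sqrt{K + j} = \sqrt{0 + 8645} = \sqrt{8645}$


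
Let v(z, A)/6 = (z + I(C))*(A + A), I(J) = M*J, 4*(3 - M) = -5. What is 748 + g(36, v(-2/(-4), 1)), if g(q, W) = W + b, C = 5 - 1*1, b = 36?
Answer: 994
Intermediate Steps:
M = 17/4 (M = 3 - ¼*(-5) = 3 + 5/4 = 17/4 ≈ 4.2500)
C = 4 (C = 5 - 1 = 4)
I(J) = 17*J/4
v(z, A) = 12*A*(17 + z) (v(z, A) = 6*((z + (17/4)*4)*(A + A)) = 6*((z + 17)*(2*A)) = 6*((17 + z)*(2*A)) = 6*(2*A*(17 + z)) = 12*A*(17 + z))
g(q, W) = 36 + W (g(q, W) = W + 36 = 36 + W)
748 + g(36, v(-2/(-4), 1)) = 748 + (36 + 12*1*(17 - 2/(-4))) = 748 + (36 + 12*1*(17 - 2*(-¼))) = 748 + (36 + 12*1*(17 + ½)) = 748 + (36 + 12*1*(35/2)) = 748 + (36 + 210) = 748 + 246 = 994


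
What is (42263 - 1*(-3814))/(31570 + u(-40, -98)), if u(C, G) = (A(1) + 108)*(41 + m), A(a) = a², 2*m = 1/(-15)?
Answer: 1382310/1081061 ≈ 1.2787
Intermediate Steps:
m = -1/30 (m = (½)/(-15) = (½)*(-1/15) = -1/30 ≈ -0.033333)
u(C, G) = 133961/30 (u(C, G) = (1² + 108)*(41 - 1/30) = (1 + 108)*(1229/30) = 109*(1229/30) = 133961/30)
(42263 - 1*(-3814))/(31570 + u(-40, -98)) = (42263 - 1*(-3814))/(31570 + 133961/30) = (42263 + 3814)/(1081061/30) = 46077*(30/1081061) = 1382310/1081061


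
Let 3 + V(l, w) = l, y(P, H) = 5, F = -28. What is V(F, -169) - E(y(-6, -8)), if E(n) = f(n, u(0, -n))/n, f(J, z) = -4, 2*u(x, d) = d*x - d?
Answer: -151/5 ≈ -30.200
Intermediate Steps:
u(x, d) = -d/2 + d*x/2 (u(x, d) = (d*x - d)/2 = (-d + d*x)/2 = -d/2 + d*x/2)
V(l, w) = -3 + l
E(n) = -4/n
V(F, -169) - E(y(-6, -8)) = (-3 - 28) - (-4)/5 = -31 - (-4)/5 = -31 - 1*(-⅘) = -31 + ⅘ = -151/5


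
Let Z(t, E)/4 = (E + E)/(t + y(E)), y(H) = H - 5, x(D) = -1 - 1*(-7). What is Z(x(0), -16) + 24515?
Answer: 367853/15 ≈ 24524.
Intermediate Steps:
x(D) = 6 (x(D) = -1 + 7 = 6)
y(H) = -5 + H
Z(t, E) = 8*E/(-5 + E + t) (Z(t, E) = 4*((E + E)/(t + (-5 + E))) = 4*((2*E)/(-5 + E + t)) = 4*(2*E/(-5 + E + t)) = 8*E/(-5 + E + t))
Z(x(0), -16) + 24515 = 8*(-16)/(-5 - 16 + 6) + 24515 = 8*(-16)/(-15) + 24515 = 8*(-16)*(-1/15) + 24515 = 128/15 + 24515 = 367853/15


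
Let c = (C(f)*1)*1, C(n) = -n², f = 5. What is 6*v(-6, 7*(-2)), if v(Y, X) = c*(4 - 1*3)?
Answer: -150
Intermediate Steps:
c = -25 (c = (-1*5²*1)*1 = (-1*25*1)*1 = -25*1*1 = -25*1 = -25)
v(Y, X) = -25 (v(Y, X) = -25*(4 - 1*3) = -25*(4 - 3) = -25*1 = -25)
6*v(-6, 7*(-2)) = 6*(-25) = -150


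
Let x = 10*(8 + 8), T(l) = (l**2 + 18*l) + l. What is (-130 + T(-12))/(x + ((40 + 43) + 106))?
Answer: -214/349 ≈ -0.61318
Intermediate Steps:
T(l) = l**2 + 19*l
x = 160 (x = 10*16 = 160)
(-130 + T(-12))/(x + ((40 + 43) + 106)) = (-130 - 12*(19 - 12))/(160 + ((40 + 43) + 106)) = (-130 - 12*7)/(160 + (83 + 106)) = (-130 - 84)/(160 + 189) = -214/349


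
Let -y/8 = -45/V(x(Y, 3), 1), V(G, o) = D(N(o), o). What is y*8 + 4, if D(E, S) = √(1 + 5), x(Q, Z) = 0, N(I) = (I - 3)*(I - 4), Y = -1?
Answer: 4 + 480*√6 ≈ 1179.8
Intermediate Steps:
N(I) = (-4 + I)*(-3 + I) (N(I) = (-3 + I)*(-4 + I) = (-4 + I)*(-3 + I))
D(E, S) = √6
V(G, o) = √6
y = 60*√6 (y = -(-360)/(√6) = -(-360)*√6/6 = -(-60)*√6 = 60*√6 ≈ 146.97)
y*8 + 4 = (60*√6)*8 + 4 = 480*√6 + 4 = 4 + 480*√6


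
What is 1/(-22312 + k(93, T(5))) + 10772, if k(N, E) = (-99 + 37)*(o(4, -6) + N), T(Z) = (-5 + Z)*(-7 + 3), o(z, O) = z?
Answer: 305127671/28326 ≈ 10772.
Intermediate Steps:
T(Z) = 20 - 4*Z (T(Z) = (-5 + Z)*(-4) = 20 - 4*Z)
k(N, E) = -248 - 62*N (k(N, E) = (-99 + 37)*(4 + N) = -62*(4 + N) = -248 - 62*N)
1/(-22312 + k(93, T(5))) + 10772 = 1/(-22312 + (-248 - 62*93)) + 10772 = 1/(-22312 + (-248 - 5766)) + 10772 = 1/(-22312 - 6014) + 10772 = 1/(-28326) + 10772 = -1/28326 + 10772 = 305127671/28326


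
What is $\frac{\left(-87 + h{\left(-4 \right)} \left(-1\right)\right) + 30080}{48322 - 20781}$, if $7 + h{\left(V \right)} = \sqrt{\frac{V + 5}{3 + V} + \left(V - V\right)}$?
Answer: $\frac{30000}{27541} - \frac{i}{27541} \approx 1.0893 - 3.6309 \cdot 10^{-5} i$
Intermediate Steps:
$h{\left(V \right)} = -7 + \sqrt{\frac{5 + V}{3 + V}}$ ($h{\left(V \right)} = -7 + \sqrt{\frac{V + 5}{3 + V} + \left(V - V\right)} = -7 + \sqrt{\frac{5 + V}{3 + V} + 0} = -7 + \sqrt{\frac{5 + V}{3 + V}}$)
$\frac{\left(-87 + h{\left(-4 \right)} \left(-1\right)\right) + 30080}{48322 - 20781} = \frac{\left(-87 + \left(-7 + \sqrt{\frac{5 - 4}{3 - 4}}\right) \left(-1\right)\right) + 30080}{48322 - 20781} = \frac{\left(-87 + \left(-7 + \sqrt{\frac{1}{-1} \cdot 1}\right) \left(-1\right)\right) + 30080}{27541} = \left(\left(-87 + \left(-7 + \sqrt{\left(-1\right) 1}\right) \left(-1\right)\right) + 30080\right) \frac{1}{27541} = \left(\left(-87 + \left(-7 + \sqrt{-1}\right) \left(-1\right)\right) + 30080\right) \frac{1}{27541} = \left(\left(-87 + \left(-7 + i\right) \left(-1\right)\right) + 30080\right) \frac{1}{27541} = \left(\left(-87 + \left(7 - i\right)\right) + 30080\right) \frac{1}{27541} = \left(\left(-80 - i\right) + 30080\right) \frac{1}{27541} = \left(30000 - i\right) \frac{1}{27541} = \frac{30000}{27541} - \frac{i}{27541}$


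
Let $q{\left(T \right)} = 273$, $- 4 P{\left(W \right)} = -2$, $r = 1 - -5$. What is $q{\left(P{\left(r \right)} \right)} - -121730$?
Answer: $122003$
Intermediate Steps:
$r = 6$ ($r = 1 + 5 = 6$)
$P{\left(W \right)} = \frac{1}{2}$ ($P{\left(W \right)} = \left(- \frac{1}{4}\right) \left(-2\right) = \frac{1}{2}$)
$q{\left(P{\left(r \right)} \right)} - -121730 = 273 - -121730 = 273 + 121730 = 122003$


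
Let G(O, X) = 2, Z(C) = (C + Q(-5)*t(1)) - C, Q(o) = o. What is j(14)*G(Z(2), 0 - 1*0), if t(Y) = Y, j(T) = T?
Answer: 28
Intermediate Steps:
Z(C) = -5 (Z(C) = (C - 5*1) - C = (C - 5) - C = (-5 + C) - C = -5)
j(14)*G(Z(2), 0 - 1*0) = 14*2 = 28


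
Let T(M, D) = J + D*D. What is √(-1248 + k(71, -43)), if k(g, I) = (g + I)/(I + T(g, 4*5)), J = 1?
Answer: I*√39984662/179 ≈ 35.326*I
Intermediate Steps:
T(M, D) = 1 + D² (T(M, D) = 1 + D*D = 1 + D²)
k(g, I) = (I + g)/(401 + I) (k(g, I) = (g + I)/(I + (1 + (4*5)²)) = (I + g)/(I + (1 + 20²)) = (I + g)/(I + (1 + 400)) = (I + g)/(I + 401) = (I + g)/(401 + I))
√(-1248 + k(71, -43)) = √(-1248 + (-43 + 71)/(401 - 43)) = √(-1248 + 28/358) = √(-1248 + (1/358)*28) = √(-1248 + 14/179) = √(-223378/179) = I*√39984662/179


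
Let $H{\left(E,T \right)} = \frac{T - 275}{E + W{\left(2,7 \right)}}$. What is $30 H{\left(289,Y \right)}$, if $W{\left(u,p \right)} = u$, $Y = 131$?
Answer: $- \frac{1440}{97} \approx -14.845$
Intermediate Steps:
$H{\left(E,T \right)} = \frac{-275 + T}{2 + E}$ ($H{\left(E,T \right)} = \frac{T - 275}{E + 2} = \frac{-275 + T}{2 + E}$)
$30 H{\left(289,Y \right)} = 30 \frac{-275 + 131}{2 + 289} = 30 \cdot \frac{1}{291} \left(-144\right) = 30 \left(- \frac{48}{97}\right) = - \frac{1440}{97}$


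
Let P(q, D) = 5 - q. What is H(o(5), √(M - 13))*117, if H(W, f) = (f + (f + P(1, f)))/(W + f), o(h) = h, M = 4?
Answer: 2223/17 + 1053*I/17 ≈ 130.76 + 61.941*I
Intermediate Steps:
H(W, f) = (4 + 2*f)/(W + f) (H(W, f) = (f + (f + (5 - 1*1)))/(W + f) = (f + (f + (5 - 1)))/(W + f) = (f + (f + 4))/(W + f) = (f + (4 + f))/(W + f) = (4 + 2*f)/(W + f))
H(o(5), √(M - 13))*117 = (2*(2 + √(4 - 13))/(5 + √(4 - 13)))*117 = (2*(2 + √(-9))/(5 + √(-9)))*117 = (2*(2 + 3*I)/(5 + 3*I))*117 = (2*((5 - 3*I)/34)*(2 + 3*I))*117 = ((2 + 3*I)*(5 - 3*I)/17)*117 = 117*(2 + 3*I)*(5 - 3*I)/17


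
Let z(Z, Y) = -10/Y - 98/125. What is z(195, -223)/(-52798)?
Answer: 10302/735872125 ≈ 1.4000e-5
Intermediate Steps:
z(Z, Y) = -98/125 - 10/Y (z(Z, Y) = -10/Y - 98*1/125 = -10/Y - 98/125 = -98/125 - 10/Y)
z(195, -223)/(-52798) = (-98/125 - 10/(-223))/(-52798) = (-98/125 - 10*(-1/223))*(-1/52798) = (-98/125 + 10/223)*(-1/52798) = -20604/27875*(-1/52798) = 10302/735872125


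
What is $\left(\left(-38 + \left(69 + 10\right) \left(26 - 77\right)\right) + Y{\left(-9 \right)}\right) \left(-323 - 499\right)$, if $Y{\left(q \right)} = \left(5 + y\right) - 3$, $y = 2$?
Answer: $3339786$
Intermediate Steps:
$Y{\left(q \right)} = 4$ ($Y{\left(q \right)} = \left(5 + 2\right) - 3 = 7 - 3 = 4$)
$\left(\left(-38 + \left(69 + 10\right) \left(26 - 77\right)\right) + Y{\left(-9 \right)}\right) \left(-323 - 499\right) = \left(\left(-38 + \left(69 + 10\right) \left(26 - 77\right)\right) + 4\right) \left(-323 - 499\right) = \left(\left(-38 + 79 \left(-51\right)\right) + 4\right) \left(-822\right) = \left(\left(-38 - 4029\right) + 4\right) \left(-822\right) = \left(-4067 + 4\right) \left(-822\right) = \left(-4063\right) \left(-822\right) = 3339786$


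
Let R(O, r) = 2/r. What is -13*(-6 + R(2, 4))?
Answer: 143/2 ≈ 71.500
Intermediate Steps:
-13*(-6 + R(2, 4)) = -13*(-6 + 2/4) = -13*(-6 + 2*(¼)) = -13*(-6 + ½) = -13*(-11/2) = 143/2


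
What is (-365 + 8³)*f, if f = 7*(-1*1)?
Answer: -1029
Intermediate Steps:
f = -7 (f = 7*(-1) = -7)
(-365 + 8³)*f = (-365 + 8³)*(-7) = (-365 + 512)*(-7) = 147*(-7) = -1029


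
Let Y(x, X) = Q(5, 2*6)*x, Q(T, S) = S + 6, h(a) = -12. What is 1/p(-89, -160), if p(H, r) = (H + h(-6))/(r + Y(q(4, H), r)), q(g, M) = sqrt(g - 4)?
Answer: 160/101 ≈ 1.5842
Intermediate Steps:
q(g, M) = sqrt(-4 + g)
Q(T, S) = 6 + S
Y(x, X) = 18*x (Y(x, X) = (6 + 2*6)*x = (6 + 12)*x = 18*x)
p(H, r) = (-12 + H)/r (p(H, r) = (H - 12)/(r + 18*sqrt(-4 + 4)) = (-12 + H)/(r + 18*sqrt(0)) = (-12 + H)/(r + 18*0) = (-12 + H)/(r + 0) = (-12 + H)/r)
1/p(-89, -160) = 1/((-12 - 89)/(-160)) = 1/(-1/160*(-101)) = 1/(101/160) = 160/101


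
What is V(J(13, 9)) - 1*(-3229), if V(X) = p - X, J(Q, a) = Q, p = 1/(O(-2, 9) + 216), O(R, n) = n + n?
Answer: 752545/234 ≈ 3216.0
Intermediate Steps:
O(R, n) = 2*n
p = 1/234 (p = 1/(2*9 + 216) = 1/(18 + 216) = 1/234 ≈ 0.0042735)
V(X) = 1/234 - X
V(J(13, 9)) - 1*(-3229) = (1/234 - 1*13) - 1*(-3229) = (1/234 - 13) + 3229 = -3041/234 + 3229 = 752545/234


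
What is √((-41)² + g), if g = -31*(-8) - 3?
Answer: 3*√214 ≈ 43.886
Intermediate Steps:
g = 245 (g = 248 - 3 = 245)
√((-41)² + g) = √((-41)² + 245) = √(1681 + 245) = √1926 = 3*√214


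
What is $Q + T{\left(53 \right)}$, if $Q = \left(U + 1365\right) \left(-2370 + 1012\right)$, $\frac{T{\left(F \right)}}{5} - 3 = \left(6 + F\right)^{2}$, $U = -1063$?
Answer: $-392696$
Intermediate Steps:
$T{\left(F \right)} = 15 + 5 \left(6 + F\right)^{2}$
$Q = -410116$ ($Q = \left(-1063 + 1365\right) \left(-2370 + 1012\right) = 302 \left(-1358\right) = -410116$)
$Q + T{\left(53 \right)} = -410116 + \left(15 + 5 \left(6 + 53\right)^{2}\right) = -410116 + \left(15 + 5 \cdot 59^{2}\right) = -410116 + \left(15 + 5 \cdot 3481\right) = -410116 + \left(15 + 17405\right) = -410116 + 17420 = -392696$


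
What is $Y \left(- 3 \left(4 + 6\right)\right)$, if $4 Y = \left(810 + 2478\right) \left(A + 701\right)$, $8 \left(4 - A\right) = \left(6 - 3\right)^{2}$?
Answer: $- \frac{34715115}{2} \approx -1.7358 \cdot 10^{7}$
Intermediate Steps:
$A = \frac{23}{8}$ ($A = 4 - \frac{\left(6 - 3\right)^{2}}{8} = 4 - \frac{3^{2}}{8} = 4 - \frac{9}{8} = \frac{23}{8} \approx 2.875$)
$Y = \frac{2314341}{4}$ ($Y = \frac{\left(810 + 2478\right) \left(\frac{23}{8} + 701\right)}{4} = \frac{3288 \cdot \frac{5631}{8}}{4} = \frac{1}{4} \cdot 2314341 = \frac{2314341}{4} \approx 5.7859 \cdot 10^{5}$)
$Y \left(- 3 \left(4 + 6\right)\right) = \frac{2314341 \left(- 3 \left(4 + 6\right)\right)}{4} = \frac{2314341 \left(\left(-3\right) 10\right)}{4} = \frac{2314341}{4} \left(-30\right) = - \frac{34715115}{2}$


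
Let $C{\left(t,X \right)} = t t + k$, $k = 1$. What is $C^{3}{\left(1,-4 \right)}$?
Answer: $8$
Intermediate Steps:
$C{\left(t,X \right)} = 1 + t^{2}$ ($C{\left(t,X \right)} = t t + 1 = t^{2} + 1 = 1 + t^{2}$)
$C^{3}{\left(1,-4 \right)} = \left(1 + 1^{2}\right)^{3} = \left(1 + 1\right)^{3} = 2^{3} = 8$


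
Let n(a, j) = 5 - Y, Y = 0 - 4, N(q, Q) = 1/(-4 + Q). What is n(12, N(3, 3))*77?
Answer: 693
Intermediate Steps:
Y = -4
n(a, j) = 9 (n(a, j) = 5 - 1*(-4) = 5 + 4 = 9)
n(12, N(3, 3))*77 = 9*77 = 693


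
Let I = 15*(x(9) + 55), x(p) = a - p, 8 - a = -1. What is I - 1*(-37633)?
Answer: 38458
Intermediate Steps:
a = 9 (a = 8 - 1*(-1) = 8 + 1 = 9)
x(p) = 9 - p
I = 825 (I = 15*((9 - 1*9) + 55) = 15*((9 - 9) + 55) = 15*(0 + 55) = 15*55 = 825)
I - 1*(-37633) = 825 - 1*(-37633) = 825 + 37633 = 38458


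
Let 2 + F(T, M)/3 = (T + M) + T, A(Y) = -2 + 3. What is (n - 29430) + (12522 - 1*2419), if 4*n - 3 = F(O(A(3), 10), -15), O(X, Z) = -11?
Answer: -38711/2 ≈ -19356.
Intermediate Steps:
A(Y) = 1
F(T, M) = -6 + 3*M + 6*T (F(T, M) = -6 + 3*((T + M) + T) = -6 + 3*((M + T) + T) = -6 + 3*(M + 2*T) = -6 + (3*M + 6*T) = -6 + 3*M + 6*T)
n = -57/2 (n = 3/4 + (-6 + 3*(-15) + 6*(-11))/4 = 3/4 + (-6 - 45 - 66)/4 = 3/4 + (1/4)*(-117) = 3/4 - 117/4 = -57/2 ≈ -28.500)
(n - 29430) + (12522 - 1*2419) = (-57/2 - 29430) + (12522 - 1*2419) = -58917/2 + (12522 - 2419) = -58917/2 + 10103 = -38711/2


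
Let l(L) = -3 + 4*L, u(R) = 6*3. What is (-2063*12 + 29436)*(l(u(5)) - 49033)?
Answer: -229151520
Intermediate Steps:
u(R) = 18
(-2063*12 + 29436)*(l(u(5)) - 49033) = (-2063*12 + 29436)*((-3 + 4*18) - 49033) = (-24756 + 29436)*((-3 + 72) - 49033) = 4680*(69 - 49033) = 4680*(-48964) = -229151520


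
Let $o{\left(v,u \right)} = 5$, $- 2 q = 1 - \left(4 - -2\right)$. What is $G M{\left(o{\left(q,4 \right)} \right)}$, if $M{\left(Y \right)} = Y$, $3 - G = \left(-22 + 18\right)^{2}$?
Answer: $-65$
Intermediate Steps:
$q = \frac{5}{2}$ ($q = - \frac{1 - \left(4 - -2\right)}{2} = - \frac{1 - \left(4 + 2\right)}{2} = - \frac{1 - 6}{2} = \left(- \frac{1}{2}\right) \left(-5\right) = \frac{5}{2} \approx 2.5$)
$G = -13$ ($G = 3 - \left(-22 + 18\right)^{2} = 3 - \left(-4\right)^{2} = 3 - 16 = -13$)
$G M{\left(o{\left(q,4 \right)} \right)} = \left(-13\right) 5 = -65$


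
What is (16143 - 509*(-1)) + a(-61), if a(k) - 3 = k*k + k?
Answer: 20315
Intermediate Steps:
a(k) = 3 + k + k² (a(k) = 3 + (k*k + k) = 3 + (k² + k) = 3 + (k + k²) = 3 + k + k²)
(16143 - 509*(-1)) + a(-61) = (16143 - 509*(-1)) + (3 - 61 + (-61)²) = (16143 + 509) + (3 - 61 + 3721) = 16652 + 3663 = 20315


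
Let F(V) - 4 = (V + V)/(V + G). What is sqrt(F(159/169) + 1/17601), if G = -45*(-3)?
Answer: sqrt(18231055371225942)/67394229 ≈ 2.0035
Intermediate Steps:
G = 135 (G = -9*(-15) = 135)
F(V) = 4 + 2*V/(135 + V) (F(V) = 4 + (V + V)/(V + 135) = 4 + (2*V)/(135 + V) = 4 + 2*V/(135 + V))
sqrt(F(159/169) + 1/17601) = sqrt(6*(90 + 159/169)/(135 + 159/169) + 1/17601) = sqrt(6*(15369/169)/(22974/169) + 1/17601) = sqrt(6*(169/22974)*(15369/169) + 1/17601) = sqrt(15369/3829 + 1/17601) = sqrt(270513598/67394229) = sqrt(18231055371225942)/67394229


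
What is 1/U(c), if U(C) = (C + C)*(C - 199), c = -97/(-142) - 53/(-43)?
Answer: -18641618/14076134709 ≈ -0.0013243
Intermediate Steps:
c = 11697/6106 (c = -97*(-1/142) - 53*(-1/43) = 97/142 + 53/43 = 11697/6106 ≈ 1.9157)
U(C) = 2*C*(-199 + C) (U(C) = (2*C)*(-199 + C) = 2*C*(-199 + C))
1/U(c) = 1/(2*(11697/6106)*(-199 + 11697/6106)) = 1/(2*(11697/6106)*(-1203397/6106)) = 1/(-14076134709/18641618) = -18641618/14076134709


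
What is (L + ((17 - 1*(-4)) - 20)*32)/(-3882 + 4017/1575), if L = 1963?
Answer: -1047375/2036711 ≈ -0.51425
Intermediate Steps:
(L + ((17 - 1*(-4)) - 20)*32)/(-3882 + 4017/1575) = (1963 + ((17 - 1*(-4)) - 20)*32)/(-3882 + 4017/1575) = (1963 + ((17 + 4) - 20)*32)/(-3882 + 4017*(1/1575)) = (1963 + (21 - 20)*32)/(-3882 + 1339/525) = (1963 + 1*32)/(-2036711/525) = (1963 + 32)*(-525/2036711) = 1995*(-525/2036711) = -1047375/2036711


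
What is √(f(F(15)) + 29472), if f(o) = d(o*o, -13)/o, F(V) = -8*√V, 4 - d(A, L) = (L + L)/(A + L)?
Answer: √(23787679363200 - 27088935*√15)/28410 ≈ 171.67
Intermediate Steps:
d(A, L) = 4 - 2*L/(A + L) (d(A, L) = 4 - (L + L)/(A + L) = 4 - 2*L/(A + L))
f(o) = 2*(-13 + 2*o²)/(o*(-13 + o²)) (f(o) = (2*(-13 + 2*(o*o))/(o*o - 13))/o = (2*(-13 + 2*o²)/(o² - 13))/o = (2*(-13 + 2*o²)/(-13 + o²))/o = 2*(-13 + 2*o²)/(o*(-13 + o²)))
√(f(F(15)) + 29472) = √(2*(-13 + 2*(-8*√15)²)/(((-8*√15))*(-13 + (-8*√15)²)) + 29472) = √(2*(-√15/120)*(-13 + 2*960)/(-13 + 960) + 29472) = √(2*(-√15/120)*(-13 + 1920)/947 + 29472) = √(2*(-√15/120)*(1/947)*1907 + 29472) = √(-1907*√15/56820 + 29472) = √(29472 - 1907*√15/56820)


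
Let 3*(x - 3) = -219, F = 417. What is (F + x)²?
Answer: 120409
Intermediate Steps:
x = -70 (x = 3 + (⅓)*(-219) = 3 - 73 = -70)
(F + x)² = (417 - 70)² = 347² = 120409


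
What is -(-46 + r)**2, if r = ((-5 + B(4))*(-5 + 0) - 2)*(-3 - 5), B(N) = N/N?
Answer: -36100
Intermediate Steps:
B(N) = 1
r = -144 (r = ((-5 + 1)*(-5 + 0) - 2)*(-3 - 5) = (-4*(-5) - 2)*(-8) = (20 - 2)*(-8) = 18*(-8) = -144)
-(-46 + r)**2 = -(-46 - 144)**2 = -1*(-190)**2 = -1*36100 = -36100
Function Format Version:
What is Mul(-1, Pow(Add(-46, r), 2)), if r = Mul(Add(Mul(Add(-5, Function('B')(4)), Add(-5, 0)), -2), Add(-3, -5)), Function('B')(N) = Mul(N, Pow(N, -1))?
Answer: -36100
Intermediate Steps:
Function('B')(N) = 1
r = -144 (r = Mul(Add(Mul(Add(-5, 1), Add(-5, 0)), -2), Add(-3, -5)) = Mul(Add(Mul(-4, -5), -2), -8) = Mul(Add(20, -2), -8) = Mul(18, -8) = -144)
Mul(-1, Pow(Add(-46, r), 2)) = Mul(-1, Pow(Add(-46, -144), 2)) = Mul(-1, Pow(-190, 2)) = Mul(-1, 36100) = -36100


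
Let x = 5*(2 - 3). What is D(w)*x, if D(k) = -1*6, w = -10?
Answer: 30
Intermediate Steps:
D(k) = -6
x = -5 (x = 5*(-1) = -5)
D(w)*x = -6*(-5) = 30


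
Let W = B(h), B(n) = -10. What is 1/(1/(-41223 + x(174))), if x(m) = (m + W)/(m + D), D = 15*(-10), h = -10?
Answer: -247297/6 ≈ -41216.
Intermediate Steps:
W = -10
D = -150
x(m) = (-10 + m)/(-150 + m) (x(m) = (m - 10)/(m - 150) = (-10 + m)/(-150 + m))
1/(1/(-41223 + x(174))) = 1/(1/(-41223 + (-10 + 174)/(-150 + 174))) = 1/(1/(-41223 + 164/24)) = 1/(1/(-41223 + (1/24)*164)) = 1/(1/(-41223 + 41/6)) = 1/(1/(-247297/6)) = 1/(-6/247297) = -247297/6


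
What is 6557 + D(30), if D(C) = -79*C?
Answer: 4187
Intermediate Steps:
6557 + D(30) = 6557 - 79*30 = 6557 - 2370 = 4187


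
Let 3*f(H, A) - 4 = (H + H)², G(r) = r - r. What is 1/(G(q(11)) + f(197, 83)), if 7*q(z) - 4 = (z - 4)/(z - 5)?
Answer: 3/155240 ≈ 1.9325e-5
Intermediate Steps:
q(z) = 4/7 + (-4 + z)/(7*(-5 + z)) (q(z) = 4/7 + ((z - 4)/(z - 5))/7 = 4/7 + ((-4 + z)/(-5 + z))/7 = 4/7 + (-4 + z)/(7*(-5 + z)))
G(r) = 0
f(H, A) = 4/3 + 4*H²/3 (f(H, A) = 4/3 + (H + H)²/3 = 4/3 + (2*H)²/3 = 4/3 + (4*H²)/3 = 4/3 + 4*H²/3)
1/(G(q(11)) + f(197, 83)) = 1/(0 + (4/3 + (4/3)*197²)) = 1/(0 + (4/3 + (4/3)*38809)) = 1/(0 + (4/3 + 155236/3)) = 1/(0 + 155240/3) = 1/(155240/3) = 3/155240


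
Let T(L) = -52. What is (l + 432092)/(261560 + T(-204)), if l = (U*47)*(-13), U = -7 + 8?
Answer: 431481/261508 ≈ 1.6500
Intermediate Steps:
U = 1
l = -611 (l = (1*47)*(-13) = 47*(-13) = -611)
(l + 432092)/(261560 + T(-204)) = (-611 + 432092)/(261560 - 52) = 431481/261508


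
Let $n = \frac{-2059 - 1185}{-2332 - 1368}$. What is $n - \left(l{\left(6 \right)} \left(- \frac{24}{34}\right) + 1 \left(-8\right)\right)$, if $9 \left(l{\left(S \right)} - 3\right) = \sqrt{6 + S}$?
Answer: $\frac{172887}{15725} + \frac{8 \sqrt{3}}{51} \approx 11.266$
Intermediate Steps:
$l{\left(S \right)} = 3 + \frac{\sqrt{6 + S}}{9}$
$n = \frac{811}{925}$ ($n = - \frac{3244}{-3700} = \left(-3244\right) \left(- \frac{1}{3700}\right) = \frac{811}{925} \approx 0.87676$)
$n - \left(l{\left(6 \right)} \left(- \frac{24}{34}\right) + 1 \left(-8\right)\right) = \frac{811}{925} - \left(\left(3 + \frac{\sqrt{6 + 6}}{9}\right) \left(- \frac{24}{34}\right) + 1 \left(-8\right)\right) = \frac{811}{925} - \left(\left(3 + \frac{\sqrt{12}}{9}\right) \left(\left(-24\right) \frac{1}{34}\right) - 8\right) = \frac{811}{925} - \left(\left(3 + \frac{2 \sqrt{3}}{9}\right) \left(- \frac{12}{17}\right) - 8\right) = \frac{811}{925} - \left(\left(- \frac{36}{17} - \frac{8 \sqrt{3}}{51}\right) - 8\right) = \frac{811}{925} - \left(- \frac{172}{17} - \frac{8 \sqrt{3}}{51}\right) = \frac{811}{925} + \left(\frac{172}{17} + \frac{8 \sqrt{3}}{51}\right) = \frac{172887}{15725} + \frac{8 \sqrt{3}}{51}$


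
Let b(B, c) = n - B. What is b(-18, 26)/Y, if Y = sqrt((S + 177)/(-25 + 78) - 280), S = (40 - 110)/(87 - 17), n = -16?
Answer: -I*sqrt(194298)/3666 ≈ -0.12024*I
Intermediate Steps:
b(B, c) = -16 - B
S = -1 (S = -70/70 = -70*1/70 = -1)
Y = 2*I*sqrt(194298)/53 (Y = sqrt((-1 + 177)/(-25 + 78) - 280) = sqrt(176/53 - 280) = sqrt(-14664/53) = 2*I*sqrt(194298)/53 ≈ 16.634*I)
b(-18, 26)/Y = (-16 - 1*(-18))/((2*I*sqrt(194298)/53)) = (-16 + 18)*(-I*sqrt(194298)/7332) = 2*(-I*sqrt(194298)/7332) = -I*sqrt(194298)/3666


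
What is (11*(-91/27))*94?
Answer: -94094/27 ≈ -3485.0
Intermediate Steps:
(11*(-91/27))*94 = -1001/27*94 = -94094/27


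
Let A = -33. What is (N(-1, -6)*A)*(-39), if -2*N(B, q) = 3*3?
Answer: -11583/2 ≈ -5791.5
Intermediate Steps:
N(B, q) = -9/2 (N(B, q) = -3*3/2 = -½*9 = -9/2)
(N(-1, -6)*A)*(-39) = -9/2*(-33)*(-39) = (297/2)*(-39) = -11583/2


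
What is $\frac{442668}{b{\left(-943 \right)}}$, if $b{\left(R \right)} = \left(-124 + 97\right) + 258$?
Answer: $\frac{147556}{77} \approx 1916.3$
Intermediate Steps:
$b{\left(R \right)} = 231$ ($b{\left(R \right)} = -27 + 258 = 231$)
$\frac{442668}{b{\left(-943 \right)}} = \frac{442668}{231} = 442668 \cdot \frac{1}{231} = \frac{147556}{77}$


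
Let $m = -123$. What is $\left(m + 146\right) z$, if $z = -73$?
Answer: $-1679$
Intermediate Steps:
$\left(m + 146\right) z = \left(-123 + 146\right) \left(-73\right) = 23 \left(-73\right) = -1679$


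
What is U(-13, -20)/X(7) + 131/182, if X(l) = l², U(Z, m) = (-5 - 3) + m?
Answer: 27/182 ≈ 0.14835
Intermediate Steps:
U(Z, m) = -8 + m
U(-13, -20)/X(7) + 131/182 = (-8 - 20)/(7²) + 131/182 = -28/49 + 131*(1/182) = -28*1/49 + 131/182 = -4/7 + 131/182 = 27/182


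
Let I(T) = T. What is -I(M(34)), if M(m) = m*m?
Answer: -1156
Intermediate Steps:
M(m) = m²
-I(M(34)) = -1*34² = -1*1156 = -1156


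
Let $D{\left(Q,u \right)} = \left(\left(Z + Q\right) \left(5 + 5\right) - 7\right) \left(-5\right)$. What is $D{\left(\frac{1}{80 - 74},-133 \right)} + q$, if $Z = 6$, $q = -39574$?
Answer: $- \frac{119542}{3} \approx -39847.0$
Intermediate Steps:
$D{\left(Q,u \right)} = -265 - 50 Q$ ($D{\left(Q,u \right)} = \left(\left(6 + Q\right) \left(5 + 5\right) - 7\right) \left(-5\right) = \left(\left(6 + Q\right) 10 - 7\right) \left(-5\right) = \left(\left(60 + 10 Q\right) - 7\right) \left(-5\right) = \left(53 + 10 Q\right) \left(-5\right) = -265 - 50 Q$)
$D{\left(\frac{1}{80 - 74},-133 \right)} + q = \left(-265 - \frac{50}{80 - 74}\right) - 39574 = \left(-265 - \frac{50}{6}\right) - 39574 = \left(-265 - \frac{25}{3}\right) - 39574 = - \frac{820}{3} - 39574 = - \frac{119542}{3}$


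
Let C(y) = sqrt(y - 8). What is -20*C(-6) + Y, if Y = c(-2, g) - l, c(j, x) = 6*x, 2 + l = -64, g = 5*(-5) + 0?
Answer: -84 - 20*I*sqrt(14) ≈ -84.0 - 74.833*I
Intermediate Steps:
g = -25 (g = -25 + 0 = -25)
l = -66 (l = -2 - 64 = -66)
Y = -84 (Y = 6*(-25) - 1*(-66) = -150 + 66 = -84)
C(y) = sqrt(-8 + y)
-20*C(-6) + Y = -20*sqrt(-8 - 6) - 84 = -20*I*sqrt(14) - 84 = -84 - 20*I*sqrt(14)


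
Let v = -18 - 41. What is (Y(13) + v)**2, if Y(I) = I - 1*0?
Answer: 2116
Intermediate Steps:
Y(I) = I (Y(I) = I + 0 = I)
v = -59
(Y(13) + v)**2 = (13 - 59)**2 = (-46)**2 = 2116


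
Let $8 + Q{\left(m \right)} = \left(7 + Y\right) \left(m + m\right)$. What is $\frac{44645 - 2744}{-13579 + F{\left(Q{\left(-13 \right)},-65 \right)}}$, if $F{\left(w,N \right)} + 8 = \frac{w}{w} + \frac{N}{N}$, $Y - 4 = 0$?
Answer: $- \frac{41901}{13585} \approx -3.0844$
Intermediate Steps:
$Y = 4$ ($Y = 4 + 0 = 4$)
$Q{\left(m \right)} = -8 + 22 m$ ($Q{\left(m \right)} = -8 + \left(7 + 4\right) \left(m + m\right) = -8 + 11 \cdot 2 m = -8 + 22 m$)
$F{\left(w,N \right)} = -6$ ($F{\left(w,N \right)} = -8 + \left(\frac{w}{w} + \frac{N}{N}\right) = -8 + \left(1 + 1\right) = -8 + 2 = -6$)
$\frac{44645 - 2744}{-13579 + F{\left(Q{\left(-13 \right)},-65 \right)}} = \frac{44645 - 2744}{-13579 - 6} = \frac{41901}{-13585} = 41901 \left(- \frac{1}{13585}\right) = - \frac{41901}{13585}$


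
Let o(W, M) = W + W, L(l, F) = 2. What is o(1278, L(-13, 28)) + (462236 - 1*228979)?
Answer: 235813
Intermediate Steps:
o(W, M) = 2*W
o(1278, L(-13, 28)) + (462236 - 1*228979) = 2*1278 + (462236 - 1*228979) = 2556 + (462236 - 228979) = 2556 + 233257 = 235813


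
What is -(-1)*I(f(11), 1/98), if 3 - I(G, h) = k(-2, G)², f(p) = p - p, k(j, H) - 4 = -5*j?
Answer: -193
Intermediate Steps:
k(j, H) = 4 - 5*j
f(p) = 0
I(G, h) = -193 (I(G, h) = 3 - (4 - 5*(-2))² = 3 - (4 + 10)² = 3 - 1*14² = 3 - 1*196 = 3 - 196 = -193)
-(-1)*I(f(11), 1/98) = -(-1)*(-193) = -1*193 = -193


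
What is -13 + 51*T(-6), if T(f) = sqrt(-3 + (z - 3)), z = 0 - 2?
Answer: -13 + 102*I*sqrt(2) ≈ -13.0 + 144.25*I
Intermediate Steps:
z = -2
T(f) = 2*I*sqrt(2) (T(f) = sqrt(-3 + (-2 - 3)) = sqrt(-3 - 5) = sqrt(-8) = 2*I*sqrt(2))
-13 + 51*T(-6) = -13 + 51*(2*I*sqrt(2)) = -13 + 102*I*sqrt(2)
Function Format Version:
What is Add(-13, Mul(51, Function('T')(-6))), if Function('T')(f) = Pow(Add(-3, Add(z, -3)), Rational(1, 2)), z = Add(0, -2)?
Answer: Add(-13, Mul(102, I, Pow(2, Rational(1, 2)))) ≈ Add(-13.000, Mul(144.25, I))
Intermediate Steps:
z = -2
Function('T')(f) = Mul(2, I, Pow(2, Rational(1, 2))) (Function('T')(f) = Pow(Add(-3, Add(-2, -3)), Rational(1, 2)) = Pow(Add(-3, -5), Rational(1, 2)) = Pow(-8, Rational(1, 2)) = Mul(2, I, Pow(2, Rational(1, 2))))
Add(-13, Mul(51, Function('T')(-6))) = Add(-13, Mul(51, Mul(2, I, Pow(2, Rational(1, 2))))) = Add(-13, Mul(102, I, Pow(2, Rational(1, 2))))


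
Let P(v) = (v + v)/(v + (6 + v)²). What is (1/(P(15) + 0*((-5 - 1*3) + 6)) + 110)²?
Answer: 391876/25 ≈ 15675.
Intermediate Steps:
P(v) = 2*v/(v + (6 + v)²) (P(v) = (2*v)/(v + (6 + v)²) = 2*v/(v + (6 + v)²))
(1/(P(15) + 0*((-5 - 1*3) + 6)) + 110)² = (1/(2*15/(15 + (6 + 15)²) + 0*((-5 - 1*3) + 6)) + 110)² = (1/(2*15/(15 + 21²) + 0*((-5 - 3) + 6)) + 110)² = (1/(2*15/(15 + 441) + 0*(-8 + 6)) + 110)² = (1/(2*15/456 + 0*(-2)) + 110)² = (1/(2*15*(1/456) + 0) + 110)² = (1/(5/76 + 0) + 110)² = (1/(5/76) + 110)² = (76/5 + 110)² = (626/5)² = 391876/25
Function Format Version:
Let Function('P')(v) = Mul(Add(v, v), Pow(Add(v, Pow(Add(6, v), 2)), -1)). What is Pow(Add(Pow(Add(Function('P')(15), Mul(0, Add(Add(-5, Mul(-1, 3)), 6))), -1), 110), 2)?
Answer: Rational(391876, 25) ≈ 15675.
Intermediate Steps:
Function('P')(v) = Mul(2, v, Pow(Add(v, Pow(Add(6, v), 2)), -1)) (Function('P')(v) = Mul(Mul(2, v), Pow(Add(v, Pow(Add(6, v), 2)), -1)) = Mul(2, v, Pow(Add(v, Pow(Add(6, v), 2)), -1)))
Pow(Add(Pow(Add(Function('P')(15), Mul(0, Add(Add(-5, Mul(-1, 3)), 6))), -1), 110), 2) = Pow(Add(Pow(Add(Mul(2, 15, Pow(Add(15, Pow(Add(6, 15), 2)), -1)), Mul(0, Add(Add(-5, Mul(-1, 3)), 6))), -1), 110), 2) = Pow(Add(Pow(Add(Mul(2, 15, Pow(Add(15, Pow(21, 2)), -1)), Mul(0, Add(Add(-5, -3), 6))), -1), 110), 2) = Pow(Add(Pow(Add(Mul(2, 15, Pow(Add(15, 441), -1)), Mul(0, Add(-8, 6))), -1), 110), 2) = Pow(Add(Pow(Add(Mul(2, 15, Pow(456, -1)), Mul(0, -2)), -1), 110), 2) = Pow(Add(Pow(Add(Mul(2, 15, Rational(1, 456)), 0), -1), 110), 2) = Pow(Add(Pow(Add(Rational(5, 76), 0), -1), 110), 2) = Pow(Add(Pow(Rational(5, 76), -1), 110), 2) = Pow(Add(Rational(76, 5), 110), 2) = Pow(Rational(626, 5), 2) = Rational(391876, 25)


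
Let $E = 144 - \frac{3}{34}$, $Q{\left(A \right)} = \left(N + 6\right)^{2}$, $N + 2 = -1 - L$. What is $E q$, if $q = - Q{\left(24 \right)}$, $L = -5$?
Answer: $- \frac{156576}{17} \approx -9210.4$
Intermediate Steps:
$N = 2$ ($N = -2 - -4 = -2 + \left(-1 + 5\right) = -2 + 4 = 2$)
$Q{\left(A \right)} = 64$ ($Q{\left(A \right)} = \left(2 + 6\right)^{2} = 8^{2} = 64$)
$E = \frac{4893}{34}$ ($E = 144 - \frac{3}{34} = \frac{4893}{34} \approx 143.91$)
$q = -64$ ($q = \left(-1\right) 64 = -64$)
$E q = \frac{4893}{34} \left(-64\right) = - \frac{156576}{17}$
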